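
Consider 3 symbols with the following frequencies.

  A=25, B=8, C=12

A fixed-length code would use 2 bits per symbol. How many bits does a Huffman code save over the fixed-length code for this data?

Fixed-length: 2 bits × 45 symbols = 90 bits.
Huffman merges:
combine B(8), C(12) → 20
combine 20, A(25) → 45
Huffman total = 20 + 45 = 65 bits.
Saving = 90 − 65 = 25 bits.

25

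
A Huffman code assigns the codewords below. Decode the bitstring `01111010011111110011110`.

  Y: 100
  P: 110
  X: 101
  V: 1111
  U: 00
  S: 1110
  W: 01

WSYVSWS

Read left to right; each codeword is recognised as soon as it completes (prefix code):
  01→W | 1110→S | 100→Y | 1111→V | 1110→S | 01→W | 1110→S
Decoded message: WSYVSWS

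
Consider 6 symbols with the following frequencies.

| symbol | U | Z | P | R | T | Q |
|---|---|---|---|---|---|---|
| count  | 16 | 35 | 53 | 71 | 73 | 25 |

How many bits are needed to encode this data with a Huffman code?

Build the Huffman tree bottom-up:
merge U(16) and Q(25): 41
merge Z(35) and 41: 76
merge P(53) and R(71): 124
merge T(73) and 76: 149
merge 124 and 149: 273
The encoded length is the sum of every internal node's weight: 41 + 76 + 124 + 149 + 273 = 663 bits.

663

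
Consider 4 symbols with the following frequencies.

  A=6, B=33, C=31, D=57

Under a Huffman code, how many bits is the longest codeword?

Merge the two lowest-weight nodes at each step:
combine A(6), C(31) → 37
combine B(33), 37 → 70
combine D(57), 70 → 127
Maximum depth reached is 3.

3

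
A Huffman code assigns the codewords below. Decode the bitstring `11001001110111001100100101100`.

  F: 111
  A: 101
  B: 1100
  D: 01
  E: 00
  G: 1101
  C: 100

Read left to right; each codeword is recognised as soon as it completes (prefix code):
  1100→B | 100→C | 111→F | 01→D | 1100→B | 1100→B | 100→C | 101→A | 100→C
Decoded message: BCFDBBCAC

BCFDBBCAC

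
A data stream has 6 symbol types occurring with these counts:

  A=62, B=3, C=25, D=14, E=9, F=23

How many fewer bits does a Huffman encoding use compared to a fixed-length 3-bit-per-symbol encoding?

Fixed-length: 3 bits × 136 symbols = 408 bits.
Huffman merges:
combine B(3), E(9) → 12
combine 12, D(14) → 26
combine F(23), C(25) → 48
combine 26, 48 → 74
combine A(62), 74 → 136
Huffman total = 12 + 26 + 48 + 74 + 136 = 296 bits.
Saving = 408 − 296 = 112 bits.

112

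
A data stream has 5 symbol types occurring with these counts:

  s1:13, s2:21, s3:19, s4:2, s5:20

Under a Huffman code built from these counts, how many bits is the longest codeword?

3

Merge the two lowest-weight nodes at each step:
merge s4(2) and s1(13): 15
merge 15 and s3(19): 34
merge s5(20) and s2(21): 41
merge 34 and 41: 75
The first pair merged (s4, s1) ends up deepest, at depth 3.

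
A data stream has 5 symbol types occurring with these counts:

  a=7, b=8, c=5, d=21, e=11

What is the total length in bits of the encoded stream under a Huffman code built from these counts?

114

Greedily combine the two least-frequent nodes:
merge c(5) and a(7): 12
merge b(8) and e(11): 19
merge 12 and 19: 31
merge d(21) and 31: 52
Each symbol's bit-cost is frequency × depth; summing gives 114 bits (equivalently 12 + 19 + 31 + 52).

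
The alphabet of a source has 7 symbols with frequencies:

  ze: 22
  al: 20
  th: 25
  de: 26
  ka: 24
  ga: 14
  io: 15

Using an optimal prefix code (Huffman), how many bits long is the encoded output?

Merge the two smallest weights repeatedly:
combine ga(14), io(15) → 29
combine al(20), ze(22) → 42
combine ka(24), th(25) → 49
combine de(26), 29 → 55
combine 42, 49 → 91
combine 55, 91 → 146
The encoded length is the sum of every internal node's weight: 29 + 42 + 49 + 55 + 91 + 146 = 412 bits.

412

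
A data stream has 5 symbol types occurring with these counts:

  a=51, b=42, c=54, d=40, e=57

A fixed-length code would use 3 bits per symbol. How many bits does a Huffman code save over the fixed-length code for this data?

162

Fixed-length: 3 bits × 244 symbols = 732 bits.
Huffman merges:
merge d(40) and b(42): 82
merge a(51) and c(54): 105
merge e(57) and 82: 139
merge 105 and 139: 244
Huffman total = 82 + 105 + 139 + 244 = 570 bits.
Saving = 732 − 570 = 162 bits.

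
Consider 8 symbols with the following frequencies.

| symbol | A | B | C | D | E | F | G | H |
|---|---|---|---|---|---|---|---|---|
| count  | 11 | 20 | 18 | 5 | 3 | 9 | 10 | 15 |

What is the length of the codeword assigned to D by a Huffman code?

5

Repeatedly merge the two smallest:
E(3) + D(5) → 8
8 + F(9) → 17
G(10) + A(11) → 21
H(15) + 17 → 32
C(18) + B(20) → 38
21 + 32 → 53
38 + 53 → 91
D sits 5 levels below the root, so its codeword is 5 bits.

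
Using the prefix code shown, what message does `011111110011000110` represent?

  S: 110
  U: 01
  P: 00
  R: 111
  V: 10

URRPSPS

Read left to right; each codeword is recognised as soon as it completes (prefix code):
  01→U | 111→R | 111→R | 00→P | 110→S | 00→P | 110→S
Decoded message: URRPSPS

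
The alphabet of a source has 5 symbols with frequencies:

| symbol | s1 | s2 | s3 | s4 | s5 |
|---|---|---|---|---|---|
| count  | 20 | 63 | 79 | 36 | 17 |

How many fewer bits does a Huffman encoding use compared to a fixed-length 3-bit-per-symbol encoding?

Fixed-length: 3 bits × 215 symbols = 645 bits.
Huffman merges:
combine s5(17), s1(20) → 37
combine s4(36), 37 → 73
combine s2(63), 73 → 136
combine s3(79), 136 → 215
Huffman total = 37 + 73 + 136 + 215 = 461 bits.
Saving = 645 − 461 = 184 bits.

184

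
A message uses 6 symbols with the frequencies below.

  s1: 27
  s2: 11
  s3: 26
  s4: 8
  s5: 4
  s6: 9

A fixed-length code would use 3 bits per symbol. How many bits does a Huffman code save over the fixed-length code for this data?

53

Fixed-length: 3 bits × 85 symbols = 255 bits.
Huffman merges:
s5(4) + s4(8) → 12
s6(9) + s2(11) → 20
12 + 20 → 32
s3(26) + s1(27) → 53
32 + 53 → 85
Huffman total = 12 + 20 + 32 + 53 + 85 = 202 bits.
Saving = 255 − 202 = 53 bits.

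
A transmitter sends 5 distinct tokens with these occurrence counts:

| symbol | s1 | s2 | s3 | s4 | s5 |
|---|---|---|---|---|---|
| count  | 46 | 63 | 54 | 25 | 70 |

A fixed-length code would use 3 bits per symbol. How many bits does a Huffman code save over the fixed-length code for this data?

Fixed-length: 3 bits × 258 symbols = 774 bits.
Huffman merges:
s4(25) + s1(46) → 71
s3(54) + s2(63) → 117
s5(70) + 71 → 141
117 + 141 → 258
Huffman total = 71 + 117 + 141 + 258 = 587 bits.
Saving = 774 − 587 = 187 bits.

187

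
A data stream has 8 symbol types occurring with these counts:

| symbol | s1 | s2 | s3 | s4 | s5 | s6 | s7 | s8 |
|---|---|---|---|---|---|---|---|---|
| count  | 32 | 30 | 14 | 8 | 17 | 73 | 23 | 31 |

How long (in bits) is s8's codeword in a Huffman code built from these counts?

Build the tree from the bottom:
combine s4(8), s3(14) → 22
combine s5(17), 22 → 39
combine s7(23), s2(30) → 53
combine s8(31), s1(32) → 63
combine 39, 53 → 92
combine 63, s6(73) → 136
combine 92, 136 → 228
s8's leaf is at depth 3, giving a 3-bit codeword.

3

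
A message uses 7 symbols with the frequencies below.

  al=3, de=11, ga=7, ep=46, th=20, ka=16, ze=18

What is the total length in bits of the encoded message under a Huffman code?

Build the Huffman tree bottom-up:
merge al(3) and ga(7): 10
merge 10 and de(11): 21
merge ka(16) and ze(18): 34
merge th(20) and 21: 41
merge 34 and 41: 75
merge ep(46) and 75: 121
The encoded length is the sum of every internal node's weight: 10 + 21 + 34 + 41 + 75 + 121 = 302 bits.

302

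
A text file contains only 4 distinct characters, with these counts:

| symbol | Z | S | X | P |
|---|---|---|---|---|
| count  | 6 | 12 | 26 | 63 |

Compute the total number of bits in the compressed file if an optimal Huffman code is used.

Greedily combine the two least-frequent nodes:
Z(6) + S(12) → 18
18 + X(26) → 44
44 + P(63) → 107
The encoded length is the sum of every internal node's weight: 18 + 44 + 107 = 169 bits.

169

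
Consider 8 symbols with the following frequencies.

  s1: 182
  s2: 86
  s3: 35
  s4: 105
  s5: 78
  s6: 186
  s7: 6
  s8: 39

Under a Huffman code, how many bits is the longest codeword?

5

Merge the two lowest-weight nodes at each step:
combine s7(6), s3(35) → 41
combine s8(39), 41 → 80
combine s5(78), 80 → 158
combine s2(86), s4(105) → 191
combine 158, s1(182) → 340
combine s6(186), 191 → 377
combine 340, 377 → 717
The first pair merged (s7, s3) ends up deepest, at depth 5.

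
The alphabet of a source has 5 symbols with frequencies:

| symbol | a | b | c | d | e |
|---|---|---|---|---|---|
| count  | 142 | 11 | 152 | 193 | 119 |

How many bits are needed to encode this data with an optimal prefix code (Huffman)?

Merge the two smallest weights repeatedly:
combine b(11), e(119) → 130
combine 130, a(142) → 272
combine c(152), d(193) → 345
combine 272, 345 → 617
Total encoded bits = sum of merged weights = 130 + 272 + 345 + 617 = 1364.

1364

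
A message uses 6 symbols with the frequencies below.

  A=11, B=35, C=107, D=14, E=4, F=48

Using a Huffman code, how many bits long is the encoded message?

439

Greedily combine the two least-frequent nodes:
E(4) + A(11) → 15
D(14) + 15 → 29
29 + B(35) → 64
F(48) + 64 → 112
C(107) + 112 → 219
The encoded length is the sum of every internal node's weight: 15 + 29 + 64 + 112 + 219 = 439 bits.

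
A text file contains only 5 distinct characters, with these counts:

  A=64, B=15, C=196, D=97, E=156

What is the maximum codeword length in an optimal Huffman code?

4

Merge the two lowest-weight nodes at each step:
merge B(15) and A(64): 79
merge 79 and D(97): 176
merge E(156) and 176: 332
merge C(196) and 332: 528
The rarest symbols sit at the bottom; the longest codeword is 4 bits.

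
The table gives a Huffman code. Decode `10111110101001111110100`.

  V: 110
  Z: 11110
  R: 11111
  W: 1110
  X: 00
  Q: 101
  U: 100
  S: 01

Read left to right; each codeword is recognised as soon as it completes (prefix code):
  101→Q | 11110→Z | 101→Q | 00→X | 11111→R | 101→Q | 00→X
Decoded message: QZQXRQX

QZQXRQX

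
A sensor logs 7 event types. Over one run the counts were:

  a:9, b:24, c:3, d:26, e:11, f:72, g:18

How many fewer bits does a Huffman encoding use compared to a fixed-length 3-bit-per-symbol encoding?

109

Fixed-length: 3 bits × 163 symbols = 489 bits.
Huffman merges:
combine c(3), a(9) → 12
combine e(11), 12 → 23
combine g(18), 23 → 41
combine b(24), d(26) → 50
combine 41, 50 → 91
combine f(72), 91 → 163
Huffman total = 12 + 23 + 41 + 50 + 91 + 163 = 380 bits.
Saving = 489 − 380 = 109 bits.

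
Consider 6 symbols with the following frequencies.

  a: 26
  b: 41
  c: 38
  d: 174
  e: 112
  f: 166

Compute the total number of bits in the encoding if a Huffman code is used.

1283

Merge the two smallest weights repeatedly:
merge a(26) and c(38): 64
merge b(41) and 64: 105
merge 105 and e(112): 217
merge f(166) and d(174): 340
merge 217 and 340: 557
The encoded length is the sum of every internal node's weight: 64 + 105 + 217 + 340 + 557 = 1283 bits.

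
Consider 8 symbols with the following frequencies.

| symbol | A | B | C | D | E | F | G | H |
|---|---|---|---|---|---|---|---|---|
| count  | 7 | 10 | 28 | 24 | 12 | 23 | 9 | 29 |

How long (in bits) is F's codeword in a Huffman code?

3

Build the tree from the bottom:
combine A(7), G(9) → 16
combine B(10), E(12) → 22
combine 16, 22 → 38
combine F(23), D(24) → 47
combine C(28), H(29) → 57
combine 38, 47 → 85
combine 57, 85 → 142
F sits 3 levels below the root, so its codeword is 3 bits.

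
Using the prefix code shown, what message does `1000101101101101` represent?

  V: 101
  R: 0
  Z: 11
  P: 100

PRVVVV

Read left to right; each codeword is recognised as soon as it completes (prefix code):
  100→P | 0→R | 101→V | 101→V | 101→V | 101→V
Decoded message: PRVVVV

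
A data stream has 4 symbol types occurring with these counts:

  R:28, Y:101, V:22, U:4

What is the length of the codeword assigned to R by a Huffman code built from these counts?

2

Repeatedly merge the two smallest:
U(4) + V(22) → 26
26 + R(28) → 54
54 + Y(101) → 155
The subtree containing R is merged 2 times, so code length = 2.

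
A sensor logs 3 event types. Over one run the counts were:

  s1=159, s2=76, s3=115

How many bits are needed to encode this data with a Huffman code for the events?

Build the Huffman tree bottom-up:
merge s2(76) and s3(115): 191
merge s1(159) and 191: 350
The encoded length is the sum of every internal node's weight: 191 + 350 = 541 bits.

541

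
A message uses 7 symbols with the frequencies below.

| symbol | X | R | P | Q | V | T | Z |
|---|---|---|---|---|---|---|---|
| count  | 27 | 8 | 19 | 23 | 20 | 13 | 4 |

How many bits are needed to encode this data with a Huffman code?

304

Merge the two smallest weights repeatedly:
merge Z(4) and R(8): 12
merge 12 and T(13): 25
merge P(19) and V(20): 39
merge Q(23) and 25: 48
merge X(27) and 39: 66
merge 48 and 66: 114
Each symbol's bit-cost is frequency × depth; summing gives 304 bits (equivalently 12 + 25 + 39 + 48 + 66 + 114).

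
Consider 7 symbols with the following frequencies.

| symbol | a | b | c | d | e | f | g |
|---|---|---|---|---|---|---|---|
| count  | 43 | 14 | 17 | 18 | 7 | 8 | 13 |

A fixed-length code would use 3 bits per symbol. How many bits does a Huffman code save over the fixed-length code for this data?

46

Fixed-length: 3 bits × 120 symbols = 360 bits.
Huffman merges:
e(7) + f(8) → 15
g(13) + b(14) → 27
15 + c(17) → 32
d(18) + 27 → 45
32 + a(43) → 75
45 + 75 → 120
Huffman total = 15 + 27 + 32 + 45 + 75 + 120 = 314 bits.
Saving = 360 − 314 = 46 bits.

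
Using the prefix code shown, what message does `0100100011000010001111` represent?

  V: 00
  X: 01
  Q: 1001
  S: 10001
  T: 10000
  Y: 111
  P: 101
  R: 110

Read left to right; each codeword is recognised as soon as it completes (prefix code):
  01→X | 00→V | 10001→S | 10000→T | 10001→S | 111→Y
Decoded message: XVSTSY

XVSTSY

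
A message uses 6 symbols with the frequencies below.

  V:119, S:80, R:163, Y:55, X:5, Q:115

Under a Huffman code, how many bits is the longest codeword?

4

Merge the two lowest-weight nodes at each step:
X(5) + Y(55) → 60
60 + S(80) → 140
Q(115) + V(119) → 234
140 + R(163) → 303
234 + 303 → 537
The rarest symbols sit at the bottom; the longest codeword is 4 bits.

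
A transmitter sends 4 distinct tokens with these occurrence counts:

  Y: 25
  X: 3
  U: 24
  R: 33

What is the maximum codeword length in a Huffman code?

Merge the two lowest-weight nodes at each step:
merge X(3) and U(24): 27
merge Y(25) and 27: 52
merge R(33) and 52: 85
The rarest symbols sit at the bottom; the longest codeword is 3 bits.

3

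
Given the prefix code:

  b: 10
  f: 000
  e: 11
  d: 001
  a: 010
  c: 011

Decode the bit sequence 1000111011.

bdec

Read left to right; each codeword is recognised as soon as it completes (prefix code):
  10→b | 001→d | 11→e | 011→c
Decoded message: bdec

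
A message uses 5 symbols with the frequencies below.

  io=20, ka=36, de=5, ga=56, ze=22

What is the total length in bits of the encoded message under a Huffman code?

294

Build the Huffman tree bottom-up:
combine de(5), io(20) → 25
combine ze(22), 25 → 47
combine ka(36), 47 → 83
combine ga(56), 83 → 139
Total encoded bits = sum of merged weights = 25 + 47 + 83 + 139 = 294.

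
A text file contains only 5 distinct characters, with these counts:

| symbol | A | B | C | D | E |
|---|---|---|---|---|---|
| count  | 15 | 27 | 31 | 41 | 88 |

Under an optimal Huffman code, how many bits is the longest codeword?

3

Merge the two lowest-weight nodes at each step:
merge A(15) and B(27): 42
merge C(31) and D(41): 72
merge 42 and 72: 114
merge E(88) and 114: 202
Maximum depth reached is 3.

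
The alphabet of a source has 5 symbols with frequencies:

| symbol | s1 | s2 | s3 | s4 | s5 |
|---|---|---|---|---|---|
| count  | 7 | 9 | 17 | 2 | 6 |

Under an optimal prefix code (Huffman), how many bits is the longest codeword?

4

Merge the two lowest-weight nodes at each step:
s4(2) + s5(6) → 8
s1(7) + 8 → 15
s2(9) + 15 → 24
s3(17) + 24 → 41
Maximum depth reached is 4.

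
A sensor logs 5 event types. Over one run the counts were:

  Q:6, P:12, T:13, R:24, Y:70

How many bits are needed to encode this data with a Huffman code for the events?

Merge the two smallest weights repeatedly:
merge Q(6) and P(12): 18
merge T(13) and 18: 31
merge R(24) and 31: 55
merge 55 and Y(70): 125
The encoded length is the sum of every internal node's weight: 18 + 31 + 55 + 125 = 229 bits.

229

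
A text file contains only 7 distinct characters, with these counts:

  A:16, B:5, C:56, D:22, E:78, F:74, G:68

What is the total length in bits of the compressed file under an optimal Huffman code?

Merge the two smallest weights repeatedly:
combine B(5), A(16) → 21
combine 21, D(22) → 43
combine 43, C(56) → 99
combine G(68), F(74) → 142
combine E(78), 99 → 177
combine 142, 177 → 319
The encoded length is the sum of every internal node's weight: 21 + 43 + 99 + 142 + 177 + 319 = 801 bits.

801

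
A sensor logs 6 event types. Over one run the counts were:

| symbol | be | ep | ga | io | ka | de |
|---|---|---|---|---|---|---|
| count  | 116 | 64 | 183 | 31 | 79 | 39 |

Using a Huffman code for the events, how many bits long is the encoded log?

Merge the two smallest weights repeatedly:
io(31) + de(39) → 70
ep(64) + 70 → 134
ka(79) + be(116) → 195
134 + ga(183) → 317
195 + 317 → 512
Total encoded bits = sum of merged weights = 70 + 134 + 195 + 317 + 512 = 1228.

1228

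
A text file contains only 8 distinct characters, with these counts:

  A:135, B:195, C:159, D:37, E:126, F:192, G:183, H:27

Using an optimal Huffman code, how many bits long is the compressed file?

Merge the two smallest weights repeatedly:
H(27) + D(37) → 64
64 + E(126) → 190
A(135) + C(159) → 294
G(183) + 190 → 373
F(192) + B(195) → 387
294 + 373 → 667
387 + 667 → 1054
The encoded length is the sum of every internal node's weight: 64 + 190 + 294 + 373 + 387 + 667 + 1054 = 3029 bits.

3029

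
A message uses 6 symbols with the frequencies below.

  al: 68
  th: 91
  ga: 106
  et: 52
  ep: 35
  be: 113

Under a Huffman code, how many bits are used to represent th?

Build the tree from the bottom:
merge ep(35) and et(52): 87
merge al(68) and 87: 155
merge th(91) and ga(106): 197
merge be(113) and 155: 268
merge 197 and 268: 465
The subtree containing th is merged 2 times, so code length = 2.

2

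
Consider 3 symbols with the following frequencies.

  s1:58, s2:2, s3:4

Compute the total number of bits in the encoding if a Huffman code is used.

70

Build the Huffman tree bottom-up:
merge s2(2) and s3(4): 6
merge 6 and s1(58): 64
The encoded length is the sum of every internal node's weight: 6 + 64 = 70 bits.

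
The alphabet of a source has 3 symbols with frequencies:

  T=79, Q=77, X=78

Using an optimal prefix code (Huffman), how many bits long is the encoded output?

389

Build the Huffman tree bottom-up:
merge Q(77) and X(78): 155
merge T(79) and 155: 234
Total encoded bits = sum of merged weights = 155 + 234 = 389.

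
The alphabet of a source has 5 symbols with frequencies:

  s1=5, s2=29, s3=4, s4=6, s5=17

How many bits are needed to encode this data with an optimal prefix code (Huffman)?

117

Build the Huffman tree bottom-up:
s3(4) + s1(5) → 9
s4(6) + 9 → 15
15 + s5(17) → 32
s2(29) + 32 → 61
Each symbol's bit-cost is frequency × depth; summing gives 117 bits (equivalently 9 + 15 + 32 + 61).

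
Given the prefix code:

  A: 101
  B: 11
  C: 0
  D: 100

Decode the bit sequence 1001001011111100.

Read left to right; each codeword is recognised as soon as it completes (prefix code):
  100→D | 100→D | 101→A | 11→B | 11→B | 100→D
Decoded message: DDABBD

DDABBD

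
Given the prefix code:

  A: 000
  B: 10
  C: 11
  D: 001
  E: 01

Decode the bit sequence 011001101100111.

Read left to right; each codeword is recognised as soon as it completes (prefix code):
  01→E | 10→B | 01→E | 10→B | 11→C | 001→D | 11→C
Decoded message: EBEBCDC

EBEBCDC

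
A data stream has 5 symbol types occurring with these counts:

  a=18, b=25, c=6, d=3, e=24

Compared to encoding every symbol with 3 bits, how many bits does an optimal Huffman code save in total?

Fixed-length: 3 bits × 76 symbols = 228 bits.
Huffman merges:
merge d(3) and c(6): 9
merge 9 and a(18): 27
merge e(24) and b(25): 49
merge 27 and 49: 76
Huffman total = 9 + 27 + 49 + 76 = 161 bits.
Saving = 228 − 161 = 67 bits.

67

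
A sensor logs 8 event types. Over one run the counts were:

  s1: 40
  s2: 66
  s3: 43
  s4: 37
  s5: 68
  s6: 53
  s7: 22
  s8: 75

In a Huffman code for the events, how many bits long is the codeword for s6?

Huffman merges, smallest pair first:
combine s7(22), s4(37) → 59
combine s1(40), s3(43) → 83
combine s6(53), 59 → 112
combine s2(66), s5(68) → 134
combine s8(75), 83 → 158
combine 112, 134 → 246
combine 158, 246 → 404
The subtree containing s6 is merged 3 times, so code length = 3.

3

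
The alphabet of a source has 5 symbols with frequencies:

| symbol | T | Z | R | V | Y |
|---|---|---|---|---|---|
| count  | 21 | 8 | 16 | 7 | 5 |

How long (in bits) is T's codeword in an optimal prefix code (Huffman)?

Huffman merges, smallest pair first:
combine Y(5), V(7) → 12
combine Z(8), 12 → 20
combine R(16), 20 → 36
combine T(21), 36 → 57
T sits one level below the root: a 1-bit codeword.

1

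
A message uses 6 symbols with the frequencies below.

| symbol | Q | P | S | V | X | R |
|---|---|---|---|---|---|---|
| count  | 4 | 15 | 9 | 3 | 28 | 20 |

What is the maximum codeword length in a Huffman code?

Merge the two lowest-weight nodes at each step:
merge V(3) and Q(4): 7
merge 7 and S(9): 16
merge P(15) and 16: 31
merge R(20) and X(28): 48
merge 31 and 48: 79
Maximum depth reached is 4.

4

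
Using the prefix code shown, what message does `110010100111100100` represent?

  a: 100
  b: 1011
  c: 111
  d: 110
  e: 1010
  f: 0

Read left to right; each codeword is recognised as soon as it completes (prefix code):
  110→d | 0→f | 1010→e | 0→f | 111→c | 100→a | 100→a
Decoded message: dfefcaa

dfefcaa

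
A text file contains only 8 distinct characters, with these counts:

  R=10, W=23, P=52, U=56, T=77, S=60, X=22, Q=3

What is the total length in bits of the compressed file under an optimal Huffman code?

820

Build the Huffman tree bottom-up:
Q(3) + R(10) → 13
13 + X(22) → 35
W(23) + 35 → 58
P(52) + U(56) → 108
58 + S(60) → 118
T(77) + 108 → 185
118 + 185 → 303
Each symbol's bit-cost is frequency × depth; summing gives 820 bits (equivalently 13 + 35 + 58 + 108 + 118 + 185 + 303).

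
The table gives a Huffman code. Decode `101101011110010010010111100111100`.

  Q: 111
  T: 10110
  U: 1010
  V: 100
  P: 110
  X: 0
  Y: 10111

Read left to right; each codeword is recognised as soon as it completes (prefix code):
  10110→T | 10111→Y | 100→V | 100→V | 100→V | 10111→Y | 100→V | 111→Q | 100→V
Decoded message: TYVVVYVQV

TYVVVYVQV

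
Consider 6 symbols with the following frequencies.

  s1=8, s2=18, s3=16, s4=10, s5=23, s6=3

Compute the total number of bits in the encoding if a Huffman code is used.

188

Build the Huffman tree bottom-up:
s6(3) + s1(8) → 11
s4(10) + 11 → 21
s3(16) + s2(18) → 34
21 + s5(23) → 44
34 + 44 → 78
Each symbol's bit-cost is frequency × depth; summing gives 188 bits (equivalently 11 + 21 + 34 + 44 + 78).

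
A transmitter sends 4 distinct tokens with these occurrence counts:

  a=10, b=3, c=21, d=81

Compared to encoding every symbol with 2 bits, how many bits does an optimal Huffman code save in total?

68

Fixed-length: 2 bits × 115 symbols = 230 bits.
Huffman merges:
b(3) + a(10) → 13
13 + c(21) → 34
34 + d(81) → 115
Huffman total = 13 + 34 + 115 = 162 bits.
Saving = 230 − 162 = 68 bits.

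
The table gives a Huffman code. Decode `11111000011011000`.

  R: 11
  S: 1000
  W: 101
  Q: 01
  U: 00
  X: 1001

Read left to right; each codeword is recognised as soon as it completes (prefix code):
  11→R | 11→R | 1000→S | 01→Q | 101→W | 1000→S
Decoded message: RRSQWS

RRSQWS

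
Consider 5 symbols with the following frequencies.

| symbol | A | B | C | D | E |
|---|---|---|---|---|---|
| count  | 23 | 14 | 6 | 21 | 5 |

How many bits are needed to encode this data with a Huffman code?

149

Merge the two smallest weights repeatedly:
combine E(5), C(6) → 11
combine 11, B(14) → 25
combine D(21), A(23) → 44
combine 25, 44 → 69
Each symbol's bit-cost is frequency × depth; summing gives 149 bits (equivalently 11 + 25 + 44 + 69).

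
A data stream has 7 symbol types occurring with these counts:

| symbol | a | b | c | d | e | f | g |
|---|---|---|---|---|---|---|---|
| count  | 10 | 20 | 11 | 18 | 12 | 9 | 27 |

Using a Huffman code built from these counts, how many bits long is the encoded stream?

293

Build the Huffman tree bottom-up:
merge f(9) and a(10): 19
merge c(11) and e(12): 23
merge d(18) and 19: 37
merge b(20) and 23: 43
merge g(27) and 37: 64
merge 43 and 64: 107
The encoded length is the sum of every internal node's weight: 19 + 23 + 37 + 43 + 64 + 107 = 293 bits.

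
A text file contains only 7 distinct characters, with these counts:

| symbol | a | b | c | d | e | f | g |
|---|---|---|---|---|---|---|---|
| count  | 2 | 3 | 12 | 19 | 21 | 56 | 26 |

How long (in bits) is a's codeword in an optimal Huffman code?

Repeatedly merge the two smallest:
merge a(2) and b(3): 5
merge 5 and c(12): 17
merge 17 and d(19): 36
merge e(21) and g(26): 47
merge 36 and 47: 83
merge f(56) and 83: 139
The subtree containing a is merged 5 times, so code length = 5.

5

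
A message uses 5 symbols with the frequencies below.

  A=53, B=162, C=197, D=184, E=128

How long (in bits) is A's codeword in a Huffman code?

3

Build the tree from the bottom:
combine A(53), E(128) → 181
combine B(162), 181 → 343
combine D(184), C(197) → 381
combine 343, 381 → 724
The subtree containing A is merged 3 times, so code length = 3.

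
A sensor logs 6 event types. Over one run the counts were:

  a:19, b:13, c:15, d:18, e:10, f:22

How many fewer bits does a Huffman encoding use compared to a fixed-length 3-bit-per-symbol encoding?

Fixed-length: 3 bits × 97 symbols = 291 bits.
Huffman merges:
merge e(10) and b(13): 23
merge c(15) and d(18): 33
merge a(19) and f(22): 41
merge 23 and 33: 56
merge 41 and 56: 97
Huffman total = 23 + 33 + 41 + 56 + 97 = 250 bits.
Saving = 291 − 250 = 41 bits.

41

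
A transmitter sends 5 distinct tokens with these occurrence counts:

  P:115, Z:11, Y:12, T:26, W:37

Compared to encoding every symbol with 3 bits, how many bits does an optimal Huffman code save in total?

Fixed-length: 3 bits × 201 symbols = 603 bits.
Huffman merges:
merge Z(11) and Y(12): 23
merge 23 and T(26): 49
merge W(37) and 49: 86
merge 86 and P(115): 201
Huffman total = 23 + 49 + 86 + 201 = 359 bits.
Saving = 603 − 359 = 244 bits.

244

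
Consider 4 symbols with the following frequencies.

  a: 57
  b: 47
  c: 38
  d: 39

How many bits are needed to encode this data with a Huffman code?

Greedily combine the two least-frequent nodes:
merge c(38) and d(39): 77
merge b(47) and a(57): 104
merge 77 and 104: 181
Total encoded bits = sum of merged weights = 77 + 104 + 181 = 362.

362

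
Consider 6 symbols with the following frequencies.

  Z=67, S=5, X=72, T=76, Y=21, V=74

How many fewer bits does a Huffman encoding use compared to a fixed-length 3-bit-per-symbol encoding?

196

Fixed-length: 3 bits × 315 symbols = 945 bits.
Huffman merges:
merge S(5) and Y(21): 26
merge 26 and Z(67): 93
merge X(72) and V(74): 146
merge T(76) and 93: 169
merge 146 and 169: 315
Huffman total = 26 + 93 + 146 + 169 + 315 = 749 bits.
Saving = 945 − 749 = 196 bits.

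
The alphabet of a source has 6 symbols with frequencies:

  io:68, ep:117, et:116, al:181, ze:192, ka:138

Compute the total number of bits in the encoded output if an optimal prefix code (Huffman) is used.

2063

Build the Huffman tree bottom-up:
io(68) + et(116) → 184
ep(117) + ka(138) → 255
al(181) + 184 → 365
ze(192) + 255 → 447
365 + 447 → 812
The encoded length is the sum of every internal node's weight: 184 + 255 + 365 + 447 + 812 = 2063 bits.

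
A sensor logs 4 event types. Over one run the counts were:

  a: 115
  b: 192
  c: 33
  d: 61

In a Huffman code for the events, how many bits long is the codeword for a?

Repeatedly merge the two smallest:
combine c(33), d(61) → 94
combine 94, a(115) → 209
combine b(192), 209 → 401
The subtree containing a is merged 2 times, so code length = 2.

2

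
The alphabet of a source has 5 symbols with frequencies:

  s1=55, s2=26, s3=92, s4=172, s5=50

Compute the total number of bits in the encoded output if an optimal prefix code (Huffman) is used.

825

Merge the two smallest weights repeatedly:
combine s2(26), s5(50) → 76
combine s1(55), 76 → 131
combine s3(92), 131 → 223
combine s4(172), 223 → 395
Each symbol's bit-cost is frequency × depth; summing gives 825 bits (equivalently 76 + 131 + 223 + 395).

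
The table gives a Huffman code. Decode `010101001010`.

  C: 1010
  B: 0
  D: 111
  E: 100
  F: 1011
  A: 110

BCEC

Read left to right; each codeword is recognised as soon as it completes (prefix code):
  0→B | 1010→C | 100→E | 1010→C
Decoded message: BCEC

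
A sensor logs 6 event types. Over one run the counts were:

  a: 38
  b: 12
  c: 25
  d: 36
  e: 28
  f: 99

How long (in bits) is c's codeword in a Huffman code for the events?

4

Huffman merges, smallest pair first:
combine b(12), c(25) → 37
combine e(28), d(36) → 64
combine 37, a(38) → 75
combine 64, 75 → 139
combine f(99), 139 → 238
c sits 4 levels below the root, so its codeword is 4 bits.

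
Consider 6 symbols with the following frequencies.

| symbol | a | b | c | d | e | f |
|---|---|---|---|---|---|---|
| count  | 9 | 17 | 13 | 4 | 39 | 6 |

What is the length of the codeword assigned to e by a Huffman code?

Repeatedly merge the two smallest:
d(4) + f(6) → 10
a(9) + 10 → 19
c(13) + b(17) → 30
19 + 30 → 49
e(39) + 49 → 88
e sits one level below the root: a 1-bit codeword.

1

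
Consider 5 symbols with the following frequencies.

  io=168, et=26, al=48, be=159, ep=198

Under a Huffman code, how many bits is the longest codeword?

3

Merge the two lowest-weight nodes at each step:
combine et(26), al(48) → 74
combine 74, be(159) → 233
combine io(168), ep(198) → 366
combine 233, 366 → 599
Maximum depth reached is 3.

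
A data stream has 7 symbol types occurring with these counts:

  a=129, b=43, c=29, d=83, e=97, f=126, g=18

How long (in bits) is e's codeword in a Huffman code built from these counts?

Huffman merges, smallest pair first:
merge g(18) and c(29): 47
merge b(43) and 47: 90
merge d(83) and 90: 173
merge e(97) and f(126): 223
merge a(129) and 173: 302
merge 223 and 302: 525
e's leaf is at depth 2, giving a 2-bit codeword.

2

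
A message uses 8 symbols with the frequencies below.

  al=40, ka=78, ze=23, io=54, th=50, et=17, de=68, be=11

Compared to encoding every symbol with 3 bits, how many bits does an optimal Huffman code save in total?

Fixed-length: 3 bits × 341 symbols = 1023 bits.
Huffman merges:
combine be(11), et(17) → 28
combine ze(23), 28 → 51
combine al(40), th(50) → 90
combine 51, io(54) → 105
combine de(68), ka(78) → 146
combine 90, 105 → 195
combine 146, 195 → 341
Huffman total = 28 + 51 + 90 + 105 + 146 + 195 + 341 = 956 bits.
Saving = 1023 − 956 = 67 bits.

67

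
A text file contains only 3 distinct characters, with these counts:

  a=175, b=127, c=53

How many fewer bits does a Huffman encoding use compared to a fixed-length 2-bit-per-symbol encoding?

175

Fixed-length: 2 bits × 355 symbols = 710 bits.
Huffman merges:
c(53) + b(127) → 180
a(175) + 180 → 355
Huffman total = 180 + 355 = 535 bits.
Saving = 710 − 535 = 175 bits.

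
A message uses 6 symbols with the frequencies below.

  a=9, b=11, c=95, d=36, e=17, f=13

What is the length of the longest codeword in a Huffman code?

Merge the two lowest-weight nodes at each step:
a(9) + b(11) → 20
f(13) + e(17) → 30
20 + 30 → 50
d(36) + 50 → 86
86 + c(95) → 181
The rarest symbols sit at the bottom; the longest codeword is 4 bits.

4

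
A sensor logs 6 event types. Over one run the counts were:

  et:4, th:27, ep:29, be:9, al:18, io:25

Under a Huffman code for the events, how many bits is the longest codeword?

Merge the two lowest-weight nodes at each step:
et(4) + be(9) → 13
13 + al(18) → 31
io(25) + th(27) → 52
ep(29) + 31 → 60
52 + 60 → 112
The first pair merged (et, be) ends up deepest, at depth 4.

4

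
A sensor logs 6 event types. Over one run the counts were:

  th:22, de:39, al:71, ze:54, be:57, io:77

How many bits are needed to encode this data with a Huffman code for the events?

Greedily combine the two least-frequent nodes:
merge th(22) and de(39): 61
merge ze(54) and be(57): 111
merge 61 and al(71): 132
merge io(77) and 111: 188
merge 132 and 188: 320
Each symbol's bit-cost is frequency × depth; summing gives 812 bits (equivalently 61 + 111 + 132 + 188 + 320).

812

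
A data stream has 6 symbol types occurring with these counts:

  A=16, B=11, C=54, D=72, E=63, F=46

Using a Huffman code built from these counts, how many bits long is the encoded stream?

Merge the two smallest weights repeatedly:
combine B(11), A(16) → 27
combine 27, F(46) → 73
combine C(54), E(63) → 117
combine D(72), 73 → 145
combine 117, 145 → 262
Each symbol's bit-cost is frequency × depth; summing gives 624 bits (equivalently 27 + 73 + 117 + 145 + 262).

624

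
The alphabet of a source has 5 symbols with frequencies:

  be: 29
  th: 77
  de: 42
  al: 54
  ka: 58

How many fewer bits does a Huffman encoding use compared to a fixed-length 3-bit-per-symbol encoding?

189

Fixed-length: 3 bits × 260 symbols = 780 bits.
Huffman merges:
merge be(29) and de(42): 71
merge al(54) and ka(58): 112
merge 71 and th(77): 148
merge 112 and 148: 260
Huffman total = 71 + 112 + 148 + 260 = 591 bits.
Saving = 780 − 591 = 189 bits.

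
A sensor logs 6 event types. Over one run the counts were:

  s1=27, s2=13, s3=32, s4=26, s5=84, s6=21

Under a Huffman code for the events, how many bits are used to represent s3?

Repeatedly merge the two smallest:
s2(13) + s6(21) → 34
s4(26) + s1(27) → 53
s3(32) + 34 → 66
53 + 66 → 119
s5(84) + 119 → 203
s3's leaf is at depth 3, giving a 3-bit codeword.

3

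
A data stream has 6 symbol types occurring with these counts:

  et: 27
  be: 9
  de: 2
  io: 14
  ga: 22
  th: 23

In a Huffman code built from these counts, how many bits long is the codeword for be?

4

Build the tree from the bottom:
combine de(2), be(9) → 11
combine 11, io(14) → 25
combine ga(22), th(23) → 45
combine 25, et(27) → 52
combine 45, 52 → 97
be sits 4 levels below the root, so its codeword is 4 bits.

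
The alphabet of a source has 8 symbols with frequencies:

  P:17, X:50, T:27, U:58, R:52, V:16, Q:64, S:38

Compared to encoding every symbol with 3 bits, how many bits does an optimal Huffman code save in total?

31

Fixed-length: 3 bits × 322 symbols = 966 bits.
Huffman merges:
V(16) + P(17) → 33
T(27) + 33 → 60
S(38) + X(50) → 88
R(52) + U(58) → 110
60 + Q(64) → 124
88 + 110 → 198
124 + 198 → 322
Huffman total = 33 + 60 + 88 + 110 + 124 + 198 + 322 = 935 bits.
Saving = 966 − 935 = 31 bits.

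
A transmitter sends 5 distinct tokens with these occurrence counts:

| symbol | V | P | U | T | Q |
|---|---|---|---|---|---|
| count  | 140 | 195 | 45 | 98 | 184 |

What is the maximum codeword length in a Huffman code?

3

Merge the two lowest-weight nodes at each step:
combine U(45), T(98) → 143
combine V(140), 143 → 283
combine Q(184), P(195) → 379
combine 283, 379 → 662
The rarest symbols sit at the bottom; the longest codeword is 3 bits.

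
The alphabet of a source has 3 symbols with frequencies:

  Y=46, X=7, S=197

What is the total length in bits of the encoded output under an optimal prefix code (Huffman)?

Merge the two smallest weights repeatedly:
X(7) + Y(46) → 53
53 + S(197) → 250
The encoded length is the sum of every internal node's weight: 53 + 250 = 303 bits.

303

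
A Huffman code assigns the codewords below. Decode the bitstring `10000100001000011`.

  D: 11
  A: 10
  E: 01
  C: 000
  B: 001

ACACACD

Read left to right; each codeword is recognised as soon as it completes (prefix code):
  10→A | 000→C | 10→A | 000→C | 10→A | 000→C | 11→D
Decoded message: ACACACD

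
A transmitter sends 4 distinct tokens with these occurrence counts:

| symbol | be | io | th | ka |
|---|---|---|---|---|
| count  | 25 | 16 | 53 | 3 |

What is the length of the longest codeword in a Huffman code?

3

Merge the two lowest-weight nodes at each step:
combine ka(3), io(16) → 19
combine 19, be(25) → 44
combine 44, th(53) → 97
Maximum depth reached is 3.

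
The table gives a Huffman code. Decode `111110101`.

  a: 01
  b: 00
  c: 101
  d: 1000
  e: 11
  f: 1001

Read left to right; each codeword is recognised as soon as it completes (prefix code):
  11→e | 11→e | 101→c | 01→a
Decoded message: eeca

eeca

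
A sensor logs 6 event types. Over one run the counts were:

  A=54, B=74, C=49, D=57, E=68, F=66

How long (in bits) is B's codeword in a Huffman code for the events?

2

Build the tree from the bottom:
combine C(49), A(54) → 103
combine D(57), F(66) → 123
combine E(68), B(74) → 142
combine 103, 123 → 226
combine 142, 226 → 368
The subtree containing B is merged 2 times, so code length = 2.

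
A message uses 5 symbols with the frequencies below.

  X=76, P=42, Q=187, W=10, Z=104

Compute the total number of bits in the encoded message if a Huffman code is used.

831

Merge the two smallest weights repeatedly:
merge W(10) and P(42): 52
merge 52 and X(76): 128
merge Z(104) and 128: 232
merge Q(187) and 232: 419
The encoded length is the sum of every internal node's weight: 52 + 128 + 232 + 419 = 831 bits.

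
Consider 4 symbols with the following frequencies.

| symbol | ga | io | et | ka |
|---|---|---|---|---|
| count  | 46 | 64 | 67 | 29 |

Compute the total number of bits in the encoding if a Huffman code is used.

412

Merge the two smallest weights repeatedly:
ka(29) + ga(46) → 75
io(64) + et(67) → 131
75 + 131 → 206
Total encoded bits = sum of merged weights = 75 + 131 + 206 = 412.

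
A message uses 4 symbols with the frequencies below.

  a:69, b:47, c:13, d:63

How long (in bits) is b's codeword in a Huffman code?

3

Repeatedly merge the two smallest:
c(13) + b(47) → 60
60 + d(63) → 123
a(69) + 123 → 192
The subtree containing b is merged 3 times, so code length = 3.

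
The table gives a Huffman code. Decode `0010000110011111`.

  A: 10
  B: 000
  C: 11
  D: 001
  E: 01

Read left to right; each codeword is recognised as soon as it completes (prefix code):
  001→D | 000→B | 01→E | 10→A | 01→E | 11→C | 11→C
Decoded message: DBEAECC

DBEAECC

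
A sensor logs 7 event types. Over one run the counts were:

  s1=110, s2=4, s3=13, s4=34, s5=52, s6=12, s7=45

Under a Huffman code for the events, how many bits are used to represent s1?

Huffman merges, smallest pair first:
merge s2(4) and s6(12): 16
merge s3(13) and 16: 29
merge 29 and s4(34): 63
merge s7(45) and s5(52): 97
merge 63 and 97: 160
merge s1(110) and 160: 270
s1 is merged only at the final step, so code length = 1.

1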